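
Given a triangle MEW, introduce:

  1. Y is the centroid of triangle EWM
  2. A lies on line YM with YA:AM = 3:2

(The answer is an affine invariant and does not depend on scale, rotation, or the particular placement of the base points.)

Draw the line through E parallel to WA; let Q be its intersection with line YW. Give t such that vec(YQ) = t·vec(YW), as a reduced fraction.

t = -8/3

Set M = (0, 0), E = (1, 0), W = (0, 1); any affine frame gives the same invariant.
1. Y is the centroid of triangle EWM ⇒ Y = (1/3, 1/3)
2. A lies on line YM with YA:AM = 3:2 ⇒ A = (2/15, 2/15)
through E parallel to WA: direction (2/15, -13/15); meets YW at Q = (11/9, -13/9)
Q = Y + t·(W−Y) with t = -8/3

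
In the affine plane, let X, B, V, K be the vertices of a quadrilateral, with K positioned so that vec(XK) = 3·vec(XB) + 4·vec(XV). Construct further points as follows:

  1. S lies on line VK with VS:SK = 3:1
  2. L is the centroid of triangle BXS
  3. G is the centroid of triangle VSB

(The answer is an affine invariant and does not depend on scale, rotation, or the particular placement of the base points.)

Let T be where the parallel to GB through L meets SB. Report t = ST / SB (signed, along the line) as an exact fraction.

Set X = (0, 0), B = (1, 0), V = (0, 1), K = (3, 4); any affine frame gives the same invariant.
1. S lies on line VK with VS:SK = 3:1 ⇒ S = (9/4, 13/4)
2. L is the centroid of triangle BXS ⇒ L = (13/12, 13/12)
3. G is the centroid of triangle VSB ⇒ G = (13/12, 17/12)
through L parallel to GB: direction (-1/12, -17/12); meets SB at T = (221/216, 13/216)
T = S + t·(B−S) with t = 53/54

t = 53/54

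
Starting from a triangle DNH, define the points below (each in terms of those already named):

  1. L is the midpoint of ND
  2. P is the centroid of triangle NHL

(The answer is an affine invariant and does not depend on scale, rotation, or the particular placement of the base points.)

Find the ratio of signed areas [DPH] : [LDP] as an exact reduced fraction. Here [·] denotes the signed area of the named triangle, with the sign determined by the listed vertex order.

[DPH]:[LDP] = -3

Choose coordinates D = (0, 0), N = (1, 0), H = (0, 1).
1. L is the midpoint of ND ⇒ L = (1/2, 0)
2. P is the centroid of triangle NHL ⇒ P = (1/2, 1/3)
2·[DPH] = 1/2, 2·[LDP] = -1/6
[DPH]:[LDP] = 1/2:-1/6 = -3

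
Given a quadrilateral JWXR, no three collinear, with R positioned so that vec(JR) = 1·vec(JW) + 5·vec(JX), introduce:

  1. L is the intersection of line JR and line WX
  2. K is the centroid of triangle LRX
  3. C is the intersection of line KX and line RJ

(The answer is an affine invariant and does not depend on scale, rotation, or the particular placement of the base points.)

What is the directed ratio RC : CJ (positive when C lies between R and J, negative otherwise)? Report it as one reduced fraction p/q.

Choose coordinates J = (0, 0), W = (1, 0), X = (0, 1), R = (1, 5).
1. L is the intersection of line JR and line WX ⇒ L = (1/6, 5/6)
2. K is the centroid of triangle LRX ⇒ K = (7/18, 41/18)
3. C is the intersection of line KX and line RJ ⇒ C = (7/12, 35/12)
C = R + t·(J−R) with t = 5/12, so RC:CJ = t:(1−t) = 5/12:7/12

RC:CJ = 5/7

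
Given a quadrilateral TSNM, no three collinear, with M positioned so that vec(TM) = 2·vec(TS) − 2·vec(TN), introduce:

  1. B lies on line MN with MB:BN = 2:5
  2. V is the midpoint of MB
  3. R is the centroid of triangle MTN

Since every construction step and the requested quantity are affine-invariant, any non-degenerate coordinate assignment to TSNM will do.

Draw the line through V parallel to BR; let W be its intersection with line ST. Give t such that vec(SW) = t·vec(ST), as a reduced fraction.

Set T = (0, 0), S = (1, 0), N = (0, 1), M = (2, -2); any affine frame gives the same invariant.
1. B lies on line MN with MB:BN = 2:5 ⇒ B = (10/7, -8/7)
2. V is the midpoint of MB ⇒ V = (12/7, -11/7)
3. R is the centroid of triangle MTN ⇒ R = (2/3, -1/3)
through V parallel to BR: direction (-16/21, 17/21); meets ST at W = (4/17, 0)
W = S + t·(T−S) with t = 13/17

t = 13/17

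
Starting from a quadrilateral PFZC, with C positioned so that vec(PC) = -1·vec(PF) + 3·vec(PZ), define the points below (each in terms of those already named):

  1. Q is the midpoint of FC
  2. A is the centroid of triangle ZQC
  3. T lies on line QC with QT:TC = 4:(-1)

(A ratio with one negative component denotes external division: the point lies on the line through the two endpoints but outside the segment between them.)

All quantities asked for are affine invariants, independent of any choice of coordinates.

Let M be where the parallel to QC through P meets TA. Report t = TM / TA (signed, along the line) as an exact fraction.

Choose coordinates P = (0, 0), F = (1, 0), Z = (0, 1), C = (-1, 3).
1. Q is the midpoint of FC ⇒ Q = (0, 3/2)
2. A is the centroid of triangle ZQC ⇒ A = (-1/3, 11/6)
3. T lies on line QC with QT:TC = 4:(-1) ⇒ T = (-4/3, 7/2)
through P parallel to QC: direction (-1, 3/2); meets TA at M = (23/3, -23/2)
M = T + t·(A−T) with t = 9

t = 9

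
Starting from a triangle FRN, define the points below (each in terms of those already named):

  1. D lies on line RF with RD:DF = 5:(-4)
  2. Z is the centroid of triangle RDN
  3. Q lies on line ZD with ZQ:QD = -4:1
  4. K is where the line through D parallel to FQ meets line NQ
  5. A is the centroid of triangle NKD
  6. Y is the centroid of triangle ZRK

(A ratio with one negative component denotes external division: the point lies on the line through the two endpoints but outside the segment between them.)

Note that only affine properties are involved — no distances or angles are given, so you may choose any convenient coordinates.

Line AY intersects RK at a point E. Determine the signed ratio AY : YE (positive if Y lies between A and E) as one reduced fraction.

Choose coordinates F = (0, 0), R = (1, 0), N = (0, 1).
1. D lies on line RF with RD:DF = 5:(-4) ⇒ D = (-4, 0)
2. Z is the centroid of triangle RDN ⇒ Z = (-1, 1/3)
3. Q lies on line ZD with ZQ:QD = -4:1 ⇒ Q = (-5, -1/9)
4. K is where the line through D parallel to FQ meets line NQ ⇒ K = (-41/9, -1/81)
5. A is the centroid of triangle NKD ⇒ A = (-77/27, 80/243)
6. Y is the centroid of triangle ZRK ⇒ Y = (-41/27, 26/243)
line AY meets RK at E = (-23/27, -1/243)
Y = A + t·(E−A) with t = 2/3, so AY:YE = 2/3:1/3

AY:YE = 2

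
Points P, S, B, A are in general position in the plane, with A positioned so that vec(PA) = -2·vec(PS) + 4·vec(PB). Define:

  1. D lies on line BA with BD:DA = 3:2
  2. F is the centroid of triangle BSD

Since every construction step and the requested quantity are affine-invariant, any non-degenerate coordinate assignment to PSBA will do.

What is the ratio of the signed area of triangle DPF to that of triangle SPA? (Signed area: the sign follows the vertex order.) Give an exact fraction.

Assign P = (0, 0), S = (1, 0), B = (0, 1), A = (-2, 4) — the answer is frame-independent, so this choice is without loss of generality.
1. D lies on line BA with BD:DA = 3:2 ⇒ D = (-6/5, 14/5)
2. F is the centroid of triangle BSD ⇒ F = (-1/15, 19/15)
2·[DPF] = 4/3, 2·[SPA] = -4
[DPF]:[SPA] = 4/3:-4 = -1/3

[DPF]:[SPA] = -1/3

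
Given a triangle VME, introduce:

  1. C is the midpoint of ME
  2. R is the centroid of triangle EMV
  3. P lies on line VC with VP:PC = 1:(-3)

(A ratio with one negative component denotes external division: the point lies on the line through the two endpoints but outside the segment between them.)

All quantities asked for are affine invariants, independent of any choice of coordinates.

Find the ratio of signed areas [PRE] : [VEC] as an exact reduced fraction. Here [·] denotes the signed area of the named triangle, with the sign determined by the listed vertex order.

Assign V = (0, 0), M = (1, 0), E = (0, 1) — the answer is frame-independent, so this choice is without loss of generality.
1. C is the midpoint of ME ⇒ C = (1/2, 1/2)
2. R is the centroid of triangle EMV ⇒ R = (1/3, 1/3)
3. P lies on line VC with VP:PC = 1:(-3) ⇒ P = (-1/4, -1/4)
2·[PRE] = 7/12, 2·[VEC] = -1/2
[PRE]:[VEC] = 7/12:-1/2 = -7/6

[PRE]:[VEC] = -7/6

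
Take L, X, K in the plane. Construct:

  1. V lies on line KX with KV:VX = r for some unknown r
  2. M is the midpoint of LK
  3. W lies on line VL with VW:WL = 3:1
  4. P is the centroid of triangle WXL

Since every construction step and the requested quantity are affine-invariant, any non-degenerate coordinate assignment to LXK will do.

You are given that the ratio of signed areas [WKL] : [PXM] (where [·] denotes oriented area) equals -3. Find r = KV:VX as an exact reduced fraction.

Set L = (0, 0), X = (1, 0), K = (0, 1); any affine frame gives the same invariant.
1. With KV:VX = r, write λ = r/(r+1) so V = K + λ·(X−K); V is affine-linear in λ
2. M is the midpoint of LK ⇒ M = (0, 1/2)
3. W lies on line VL with VW:WL = 3:1 ⇒ W is an affine combination of earlier points and hence also affine-linear in λ
4. P is the centroid of triangle WXL ⇒ P is an affine combination of earlier points and hence also affine-linear in λ
Every point depending on V is an affine combination of V and λ-independent points, so each such coordinate is linear in λ; the λ² term in each signed area is a multiple of (X−K)×(X−K) = 0, so 2·[WKL] and 2·[PXM] are each linear in λ. Evaluating at λ=0 and λ=1:
  2·[WKL] = 1/4·λ,   2·[PXM] = 1/24·λ + 1/4
So [WKL]:[PXM] = (1/4·λ) / (1/24·λ + 1/4). Setting this equal to -3:
  1/4·λ = -3·(1/24·λ + 1/4)  ⇒  λ = -2
Then r = λ/(1−λ) = (-2)/(3) = -2/3. Check: with r = -2/3, V = (-2, 3) and [WKL]:[PXM] = -3 as required.

r = -2/3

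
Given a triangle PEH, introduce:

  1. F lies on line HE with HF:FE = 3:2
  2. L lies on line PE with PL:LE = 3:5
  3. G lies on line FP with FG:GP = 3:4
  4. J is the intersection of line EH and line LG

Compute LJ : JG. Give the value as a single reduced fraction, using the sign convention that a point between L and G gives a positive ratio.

LJ:JG = -35/24

Assign P = (0, 0), E = (1, 0), H = (0, 1) — the answer is frame-independent, so this choice is without loss of generality.
1. F lies on line HE with HF:FE = 3:2 ⇒ F = (3/5, 2/5)
2. L lies on line PE with PL:LE = 3:5 ⇒ L = (3/8, 0)
3. G lies on line FP with FG:GP = 3:4 ⇒ G = (12/35, 8/35)
4. J is the intersection of line EH and line LG ⇒ J = (3/11, 8/11)
J = L + t·(G−L) with t = 35/11, so LJ:JG = t:(1−t) = 35/11:-24/11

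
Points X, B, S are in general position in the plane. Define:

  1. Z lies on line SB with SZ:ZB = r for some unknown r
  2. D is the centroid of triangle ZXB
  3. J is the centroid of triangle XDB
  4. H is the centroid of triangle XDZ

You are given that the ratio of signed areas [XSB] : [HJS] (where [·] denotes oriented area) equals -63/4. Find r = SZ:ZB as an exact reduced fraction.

r = 4/3

Choose coordinates X = (0, 0), B = (1, 0), S = (0, 1).
1. With SZ:ZB = r, write λ = r/(r+1) so Z = S + λ·(B−S); Z is affine-linear in λ
2. D is the centroid of triangle ZXB ⇒ D is an affine combination of earlier points and hence also affine-linear in λ
3. J is the centroid of triangle XDB ⇒ J is an affine combination of earlier points and hence also affine-linear in λ
4. H is the centroid of triangle XDZ ⇒ H is an affine combination of earlier points and hence also affine-linear in λ
Every point depending on Z is an affine combination of Z and λ-independent points, so each such coordinate is linear in λ; the λ² term in each signed area is a multiple of (B−S)×(B−S) = 0, so 2·[XSB] and 2·[HJS] are each linear in λ. Evaluating at λ=0 and λ=1:
  2·[XSB] = -1,   2·[HJS] = -4/27·λ + 4/27
So [XSB]:[HJS] = (-1) / (-4/27·λ + 4/27). Setting this equal to -63/4:
  -1 = -63/4·(-4/27·λ + 4/27)  ⇒  λ = 4/7
Then r = λ/(1−λ) = (4/7)/(3/7) = 4/3. Check: with r = 4/3, Z = (4/7, 3/7) and [XSB]:[HJS] = -63/4 as required.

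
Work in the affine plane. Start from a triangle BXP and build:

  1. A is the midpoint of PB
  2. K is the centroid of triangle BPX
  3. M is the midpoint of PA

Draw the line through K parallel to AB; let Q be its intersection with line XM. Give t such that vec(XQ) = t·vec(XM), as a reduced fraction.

t = 2/3

Work in coordinates with B = (0, 0), X = (1, 0), P = (0, 1).
1. A is the midpoint of PB ⇒ A = (0, 1/2)
2. K is the centroid of triangle BPX ⇒ K = (1/3, 1/3)
3. M is the midpoint of PA ⇒ M = (0, 3/4)
through K parallel to AB: direction (0, -1/2); meets XM at Q = (1/3, 1/2)
Q = X + t·(M−X) with t = 2/3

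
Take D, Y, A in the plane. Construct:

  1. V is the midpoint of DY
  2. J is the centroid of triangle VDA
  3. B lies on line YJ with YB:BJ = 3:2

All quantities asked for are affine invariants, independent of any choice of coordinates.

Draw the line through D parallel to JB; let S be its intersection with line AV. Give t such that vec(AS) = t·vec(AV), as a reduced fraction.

Assign D = (0, 0), Y = (1, 0), A = (0, 1) — the answer is frame-independent, so this choice is without loss of generality.
1. V is the midpoint of DY ⇒ V = (1/2, 0)
2. J is the centroid of triangle VDA ⇒ J = (1/6, 1/3)
3. B lies on line YJ with YB:BJ = 3:2 ⇒ B = (1/2, 1/5)
through D parallel to JB: direction (1/3, -2/15); meets AV at S = (5/8, -1/4)
S = A + t·(V−A) with t = 5/4

t = 5/4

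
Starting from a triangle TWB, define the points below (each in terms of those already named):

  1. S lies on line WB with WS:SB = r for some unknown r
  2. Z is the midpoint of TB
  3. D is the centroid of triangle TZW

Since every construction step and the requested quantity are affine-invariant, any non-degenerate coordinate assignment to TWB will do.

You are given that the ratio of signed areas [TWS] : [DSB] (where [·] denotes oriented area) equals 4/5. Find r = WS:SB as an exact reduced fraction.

r = 2/5

Work in coordinates with T = (0, 0), W = (1, 0), B = (0, 1).
1. With WS:SB = r, write λ = r/(r+1) so S = W + λ·(B−W); S is affine-linear in λ
2. Z is the midpoint of TB ⇒ Z = (0, 1/2)
3. D is the centroid of triangle TZW ⇒ D = (1/3, 1/6)
Every point depending on S is an affine combination of S and λ-independent points, so each such coordinate is linear in λ; the λ² term in each signed area is a multiple of (B−W)×(B−W) = 0, so 2·[TWS] and 2·[DSB] are each linear in λ. Evaluating at λ=0 and λ=1:
  2·[TWS] = λ,   2·[DSB] = -1/2·λ + 1/2
So [TWS]:[DSB] = (λ) / (-1/2·λ + 1/2). Setting this equal to 4/5:
  λ = 4/5·(-1/2·λ + 1/2)  ⇒  λ = 2/7
Then r = λ/(1−λ) = (2/7)/(5/7) = 2/5. Check: with r = 2/5, S = (5/7, 2/7) and [TWS]:[DSB] = 4/5 as required.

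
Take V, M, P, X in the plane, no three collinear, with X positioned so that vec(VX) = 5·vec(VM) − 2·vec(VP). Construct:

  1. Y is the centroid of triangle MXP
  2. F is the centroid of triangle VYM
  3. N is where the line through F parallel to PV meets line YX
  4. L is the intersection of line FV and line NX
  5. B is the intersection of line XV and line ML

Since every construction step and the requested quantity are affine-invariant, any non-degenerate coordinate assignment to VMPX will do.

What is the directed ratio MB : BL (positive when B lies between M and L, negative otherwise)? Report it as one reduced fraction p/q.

MB:BL = -72/91

Set V = (0, 0), M = (1, 0), P = (0, 1), X = (5, -2); any affine frame gives the same invariant.
1. Y is the centroid of triangle MXP ⇒ Y = (2, -1/3)
2. F is the centroid of triangle VYM ⇒ F = (1, -1/9)
3. N is where the line through F parallel to PV meets line YX ⇒ N = (1, 2/9)
4. L is the intersection of line FV and line NX ⇒ L = (7/4, -7/36)
5. B is the intersection of line XV and line ML ⇒ B = (-35/19, 14/19)
B = M + t·(L−M) with t = -72/19, so MB:BL = t:(1−t) = -72/19:91/19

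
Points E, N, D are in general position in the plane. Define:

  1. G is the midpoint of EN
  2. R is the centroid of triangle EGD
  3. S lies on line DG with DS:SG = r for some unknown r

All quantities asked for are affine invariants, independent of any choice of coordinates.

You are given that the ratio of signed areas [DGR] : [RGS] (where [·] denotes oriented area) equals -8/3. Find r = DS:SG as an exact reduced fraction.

r = 5/3

Choose coordinates E = (0, 0), N = (1, 0), D = (0, 1).
1. G is the midpoint of EN ⇒ G = (1/2, 0)
2. R is the centroid of triangle EGD ⇒ R = (1/6, 1/3)
3. With DS:SG = r, write λ = r/(r+1) so S = D + λ·(G−D); S is affine-linear in λ
Every point depending on S is an affine combination of S and λ-independent points, so each such coordinate is linear in λ; the λ² term in each signed area is a multiple of (G−D)×(G−D) = 0, so 2·[DGR] and 2·[RGS] are each linear in λ. Evaluating at λ=0 and λ=1:
  2·[DGR] = -1/6,   2·[RGS] = -1/6·λ + 1/6
So [DGR]:[RGS] = (-1/6) / (-1/6·λ + 1/6). Setting this equal to -8/3:
  -1/6 = -8/3·(-1/6·λ + 1/6)  ⇒  λ = 5/8
Then r = λ/(1−λ) = (5/8)/(3/8) = 5/3. Check: with r = 5/3, S = (5/16, 3/8) and [DGR]:[RGS] = -8/3 as required.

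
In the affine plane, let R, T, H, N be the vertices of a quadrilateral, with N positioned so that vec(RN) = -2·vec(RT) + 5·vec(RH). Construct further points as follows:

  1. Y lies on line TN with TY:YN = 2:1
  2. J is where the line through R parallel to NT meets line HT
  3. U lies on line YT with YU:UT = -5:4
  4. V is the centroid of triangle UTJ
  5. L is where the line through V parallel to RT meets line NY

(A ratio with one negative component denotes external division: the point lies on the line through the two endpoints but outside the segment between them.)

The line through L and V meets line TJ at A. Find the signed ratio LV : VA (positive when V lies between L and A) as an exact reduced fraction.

Work in coordinates with R = (0, 0), T = (1, 0), H = (0, 1), N = (-2, 5).
1. Y lies on line TN with TY:YN = 2:1 ⇒ Y = (-1, 10/3)
2. J is where the line through R parallel to NT meets line HT ⇒ J = (-3/2, 5/2)
3. U lies on line YT with YU:UT = -5:4 ⇒ U = (9, -40/3)
4. V is the centroid of triangle UTJ ⇒ V = (17/6, -65/18)
5. L is where the line through V parallel to RT meets line NY ⇒ L = (19/6, -65/18)
line LV meets TJ at A = (83/18, -65/18)
V = L + t·(A−L) with t = -3/13, so LV:VA = -3/13:16/13

LV:VA = -3/16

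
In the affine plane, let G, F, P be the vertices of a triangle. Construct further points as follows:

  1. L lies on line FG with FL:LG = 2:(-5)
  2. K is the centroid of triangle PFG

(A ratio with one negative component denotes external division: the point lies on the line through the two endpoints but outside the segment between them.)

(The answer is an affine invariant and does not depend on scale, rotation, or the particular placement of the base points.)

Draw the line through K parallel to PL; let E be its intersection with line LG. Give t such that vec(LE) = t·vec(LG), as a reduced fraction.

t = 7/15

Work in coordinates with G = (0, 0), F = (1, 0), P = (0, 1).
1. L lies on line FG with FL:LG = 2:(-5) ⇒ L = (5/3, 0)
2. K is the centroid of triangle PFG ⇒ K = (1/3, 1/3)
through K parallel to PL: direction (5/3, -1); meets LG at E = (8/9, 0)
E = L + t·(G−L) with t = 7/15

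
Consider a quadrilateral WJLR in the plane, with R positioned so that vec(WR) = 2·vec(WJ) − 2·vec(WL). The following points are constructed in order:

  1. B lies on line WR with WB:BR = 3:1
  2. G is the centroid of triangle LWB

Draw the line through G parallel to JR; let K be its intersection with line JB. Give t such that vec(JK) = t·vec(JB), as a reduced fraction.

Choose coordinates W = (0, 0), J = (1, 0), L = (0, 1), R = (2, -2).
1. B lies on line WR with WB:BR = 3:1 ⇒ B = (3/2, -3/2)
2. G is the centroid of triangle LWB ⇒ G = (1/2, -1/6)
through G parallel to JR: direction (1, -2); meets JB at K = (13/6, -7/2)
K = J + t·(B−J) with t = 7/3

t = 7/3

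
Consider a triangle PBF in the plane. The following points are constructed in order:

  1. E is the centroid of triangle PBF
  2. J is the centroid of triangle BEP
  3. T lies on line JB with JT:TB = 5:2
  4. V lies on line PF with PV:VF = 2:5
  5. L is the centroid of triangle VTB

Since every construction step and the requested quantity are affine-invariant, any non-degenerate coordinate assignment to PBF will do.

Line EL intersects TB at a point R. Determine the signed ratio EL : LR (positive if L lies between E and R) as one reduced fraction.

EL:LR = 6

Set P = (0, 0), B = (1, 0), F = (0, 1); any affine frame gives the same invariant.
1. E is the centroid of triangle PBF ⇒ E = (1/3, 1/3)
2. J is the centroid of triangle BEP ⇒ J = (4/9, 1/9)
3. T lies on line JB with JT:TB = 5:2 ⇒ T = (53/63, 2/63)
4. V lies on line PF with PV:VF = 2:5 ⇒ V = (0, 2/7)
5. L is the centroid of triangle VTB ⇒ L = (116/189, 20/189)
line EL meets TB at R = (107/162, 11/162)
L = E + t·(R−E) with t = 6/7, so EL:LR = 6/7:1/7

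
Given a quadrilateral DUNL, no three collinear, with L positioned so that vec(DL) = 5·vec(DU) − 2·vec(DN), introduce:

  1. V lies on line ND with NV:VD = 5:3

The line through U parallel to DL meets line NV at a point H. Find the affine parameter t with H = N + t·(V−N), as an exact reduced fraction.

Set D = (0, 0), U = (1, 0), N = (0, 1), L = (5, -2); any affine frame gives the same invariant.
1. V lies on line ND with NV:VD = 5:3 ⇒ V = (0, 3/8)
through U parallel to DL: direction (5, -2); meets NV at H = (0, 2/5)
H = N + t·(V−N) with t = 24/25

t = 24/25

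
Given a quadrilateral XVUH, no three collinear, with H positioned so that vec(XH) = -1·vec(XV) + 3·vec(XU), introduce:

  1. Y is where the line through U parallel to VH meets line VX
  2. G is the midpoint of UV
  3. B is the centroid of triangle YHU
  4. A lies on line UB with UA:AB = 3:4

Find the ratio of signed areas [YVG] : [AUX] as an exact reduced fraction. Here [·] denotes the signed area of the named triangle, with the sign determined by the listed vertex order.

[YVG]:[AUX] = -7/2

Work in coordinates with X = (0, 0), V = (1, 0), U = (0, 1), H = (-1, 3).
1. Y is where the line through U parallel to VH meets line VX ⇒ Y = (2/3, 0)
2. G is the midpoint of UV ⇒ G = (1/2, 1/2)
3. B is the centroid of triangle YHU ⇒ B = (-1/9, 4/3)
4. A lies on line UB with UA:AB = 3:4 ⇒ A = (-1/21, 8/7)
2·[YVG] = 1/6, 2·[AUX] = -1/21
[YVG]:[AUX] = 1/6:-1/21 = -7/2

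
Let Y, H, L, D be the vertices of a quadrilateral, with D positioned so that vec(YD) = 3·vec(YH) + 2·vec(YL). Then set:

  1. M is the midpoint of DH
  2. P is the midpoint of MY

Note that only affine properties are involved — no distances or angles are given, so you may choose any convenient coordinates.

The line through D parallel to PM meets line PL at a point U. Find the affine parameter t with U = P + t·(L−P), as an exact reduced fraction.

t = 1/2

Work in coordinates with Y = (0, 0), H = (1, 0), L = (0, 1), D = (3, 2).
1. M is the midpoint of DH ⇒ M = (2, 1)
2. P is the midpoint of MY ⇒ P = (1, 1/2)
through D parallel to PM: direction (1, 1/2); meets PL at U = (1/2, 3/4)
U = P + t·(L−P) with t = 1/2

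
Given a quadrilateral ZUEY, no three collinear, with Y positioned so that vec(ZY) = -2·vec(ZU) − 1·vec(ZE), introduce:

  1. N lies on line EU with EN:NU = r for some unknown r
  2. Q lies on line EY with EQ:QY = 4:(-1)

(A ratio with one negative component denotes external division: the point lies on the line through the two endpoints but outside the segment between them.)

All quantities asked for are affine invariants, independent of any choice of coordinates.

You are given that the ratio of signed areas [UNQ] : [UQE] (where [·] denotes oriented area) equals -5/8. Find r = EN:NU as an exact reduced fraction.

r = 3/5

Set Z = (0, 0), U = (1, 0), E = (0, 1), Y = (-2, -1); any affine frame gives the same invariant.
1. With EN:NU = r, write λ = r/(r+1) so N = E + λ·(U−E); N is affine-linear in λ
2. Q lies on line EY with EQ:QY = 4:(-1) ⇒ Q = (-8/3, -5/3)
Every point depending on N is an affine combination of N and λ-independent points, so each such coordinate is linear in λ; the λ² term in each signed area is a multiple of (U−E)×(U−E) = 0, so 2·[UNQ] and 2·[UQE] are each linear in λ. Evaluating at λ=0 and λ=1:
  2·[UNQ] = -16/3·λ + 16/3,   2·[UQE] = -16/3
So [UNQ]:[UQE] = (-16/3·λ + 16/3) / (-16/3). Setting this equal to -5/8:
  -16/3·λ + 16/3 = -5/8·(-16/3)  ⇒  λ = 3/8
Then r = λ/(1−λ) = (3/8)/(5/8) = 3/5. Check: with r = 3/5, N = (3/8, 5/8) and [UNQ]:[UQE] = -5/8 as required.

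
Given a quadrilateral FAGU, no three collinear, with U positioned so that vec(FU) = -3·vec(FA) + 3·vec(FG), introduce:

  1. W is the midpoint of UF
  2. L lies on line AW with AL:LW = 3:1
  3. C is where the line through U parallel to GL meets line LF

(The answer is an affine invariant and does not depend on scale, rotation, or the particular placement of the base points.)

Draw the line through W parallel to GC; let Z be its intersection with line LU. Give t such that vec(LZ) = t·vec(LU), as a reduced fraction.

Work in coordinates with F = (0, 0), A = (1, 0), G = (0, 1), U = (-3, 3).
1. W is the midpoint of UF ⇒ W = (-3/2, 3/2)
2. L lies on line AW with AL:LW = 3:1 ⇒ L = (-7/8, 9/8)
3. C is where the line through U parallel to GL meets line LF ⇒ C = (-9/4, 81/28)
through W parallel to GC: direction (-9/4, 53/28); meets LU at Z = (123/44, -93/44)
Z = L + t·(U−L) with t = -19/11

t = -19/11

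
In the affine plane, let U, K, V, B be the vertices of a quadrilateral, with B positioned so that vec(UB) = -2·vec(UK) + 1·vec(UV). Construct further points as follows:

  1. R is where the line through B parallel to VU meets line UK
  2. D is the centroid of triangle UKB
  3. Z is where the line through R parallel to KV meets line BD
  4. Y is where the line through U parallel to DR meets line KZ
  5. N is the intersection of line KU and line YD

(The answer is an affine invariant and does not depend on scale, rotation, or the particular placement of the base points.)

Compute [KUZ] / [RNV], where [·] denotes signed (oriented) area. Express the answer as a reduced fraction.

Choose coordinates U = (0, 0), K = (1, 0), V = (0, 1), B = (-2, 1).
1. R is where the line through B parallel to VU meets line UK ⇒ R = (-2, 0)
2. D is the centroid of triangle UKB ⇒ D = (-1/3, 1/3)
3. Z is where the line through R parallel to KV meets line BD ⇒ Z = (-11/3, 5/3)
4. Y is where the line through U parallel to DR meets line KZ ⇒ Y = (25/39, 5/39)
5. N is the intersection of line KU and line YD ⇒ N = (5/4, 0)
2·[KUZ] = -5/3, 2·[RNV] = 13/4
[KUZ]:[RNV] = -5/3:13/4 = -20/39

[KUZ]:[RNV] = -20/39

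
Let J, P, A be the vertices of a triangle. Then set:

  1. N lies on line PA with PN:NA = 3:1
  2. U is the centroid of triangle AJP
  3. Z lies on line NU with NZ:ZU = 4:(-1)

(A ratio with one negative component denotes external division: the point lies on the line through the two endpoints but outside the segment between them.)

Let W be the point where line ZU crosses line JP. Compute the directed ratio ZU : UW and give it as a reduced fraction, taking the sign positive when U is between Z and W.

ZU:UW = -5/12

Choose coordinates J = (0, 0), P = (1, 0), A = (0, 1).
1. N lies on line PA with PN:NA = 3:1 ⇒ N = (1/4, 3/4)
2. U is the centroid of triangle AJP ⇒ U = (1/3, 1/3)
3. Z lies on line NU with NZ:ZU = 4:(-1) ⇒ Z = (13/36, 7/36)
line ZU meets JP at W = (2/5, 0)
U = Z + t·(W−Z) with t = -5/7, so ZU:UW = -5/7:12/7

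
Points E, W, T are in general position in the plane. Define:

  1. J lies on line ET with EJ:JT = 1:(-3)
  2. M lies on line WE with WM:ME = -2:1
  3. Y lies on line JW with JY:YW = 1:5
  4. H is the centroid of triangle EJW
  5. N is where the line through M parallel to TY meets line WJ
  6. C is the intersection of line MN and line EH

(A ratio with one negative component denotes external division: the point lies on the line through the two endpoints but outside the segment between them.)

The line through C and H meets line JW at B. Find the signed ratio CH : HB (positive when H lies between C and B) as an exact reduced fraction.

CH:HB = 67/8

Choose coordinates E = (0, 0), W = (1, 0), T = (0, 1).
1. J lies on line ET with EJ:JT = 1:(-3) ⇒ J = (0, -1/2)
2. M lies on line WE with WM:ME = -2:1 ⇒ M = (-1, 0)
3. Y lies on line JW with JY:YW = 1:5 ⇒ Y = (1/6, -5/12)
4. H is the centroid of triangle EJW ⇒ H = (1/3, -1/6)
5. N is where the line through M parallel to TY meets line WJ ⇒ N = (-8/9, -17/18)
6. C is the intersection of line MN and line EH ⇒ C = (-17/16, 17/32)
line CH meets JW at B = (1/2, -1/4)
H = C + t·(B−C) with t = 67/75, so CH:HB = 67/75:8/75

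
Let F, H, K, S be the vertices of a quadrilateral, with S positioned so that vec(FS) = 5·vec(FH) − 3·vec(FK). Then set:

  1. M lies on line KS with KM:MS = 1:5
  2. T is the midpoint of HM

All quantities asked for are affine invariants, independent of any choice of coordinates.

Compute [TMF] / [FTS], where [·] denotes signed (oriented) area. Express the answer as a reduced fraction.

Choose coordinates F = (0, 0), H = (1, 0), K = (0, 1), S = (5, -3).
1. M lies on line KS with KM:MS = 1:5 ⇒ M = (5/6, 1/3)
2. T is the midpoint of HM ⇒ T = (11/12, 1/6)
2·[TMF] = 1/6, 2·[FTS] = -43/12
[TMF]:[FTS] = 1/6:-43/12 = -2/43

[TMF]:[FTS] = -2/43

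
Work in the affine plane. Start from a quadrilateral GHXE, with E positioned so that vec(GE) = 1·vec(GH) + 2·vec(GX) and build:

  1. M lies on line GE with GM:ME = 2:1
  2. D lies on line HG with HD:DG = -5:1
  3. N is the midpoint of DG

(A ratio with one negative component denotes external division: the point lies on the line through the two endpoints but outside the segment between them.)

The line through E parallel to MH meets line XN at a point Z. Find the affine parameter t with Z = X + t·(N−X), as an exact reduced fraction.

t = -10/3

Work in coordinates with G = (0, 0), H = (1, 0), X = (0, 1), E = (1, 2).
1. M lies on line GE with GM:ME = 2:1 ⇒ M = (2/3, 4/3)
2. D lies on line HG with HD:DG = -5:1 ⇒ D = (-1/4, 0)
3. N is the midpoint of DG ⇒ N = (-1/8, 0)
through E parallel to MH: direction (1/3, -4/3); meets XN at Z = (5/12, 13/3)
Z = X + t·(N−X) with t = -10/3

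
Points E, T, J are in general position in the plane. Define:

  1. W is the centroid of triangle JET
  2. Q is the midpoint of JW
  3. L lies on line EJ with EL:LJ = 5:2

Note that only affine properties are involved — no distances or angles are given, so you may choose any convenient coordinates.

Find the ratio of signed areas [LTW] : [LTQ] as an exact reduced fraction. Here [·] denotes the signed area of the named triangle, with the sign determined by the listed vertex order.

[LTW]:[LTQ] = -2

Set E = (0, 0), T = (1, 0), J = (0, 1); any affine frame gives the same invariant.
1. W is the centroid of triangle JET ⇒ W = (1/3, 1/3)
2. Q is the midpoint of JW ⇒ Q = (1/6, 2/3)
3. L lies on line EJ with EL:LJ = 5:2 ⇒ L = (0, 5/7)
2·[LTW] = -1/7, 2·[LTQ] = 1/14
[LTW]:[LTQ] = -1/7:1/14 = -2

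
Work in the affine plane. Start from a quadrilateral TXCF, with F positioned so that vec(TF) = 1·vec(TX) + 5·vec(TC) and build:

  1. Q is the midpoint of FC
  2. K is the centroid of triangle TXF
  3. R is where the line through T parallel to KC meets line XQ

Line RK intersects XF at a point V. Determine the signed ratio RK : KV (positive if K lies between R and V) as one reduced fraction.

RK:KV = -4/7

Choose coordinates T = (0, 0), X = (1, 0), C = (0, 1), F = (1, 5).
1. Q is the midpoint of FC ⇒ Q = (1/2, 3)
2. K is the centroid of triangle TXF ⇒ K = (2/3, 5/3)
3. R is where the line through T parallel to KC meets line XQ ⇒ R = (6/7, 6/7)
line RK meets XF at V = (1, 1/4)
K = R + t·(V−R) with t = -4/3, so RK:KV = -4/3:7/3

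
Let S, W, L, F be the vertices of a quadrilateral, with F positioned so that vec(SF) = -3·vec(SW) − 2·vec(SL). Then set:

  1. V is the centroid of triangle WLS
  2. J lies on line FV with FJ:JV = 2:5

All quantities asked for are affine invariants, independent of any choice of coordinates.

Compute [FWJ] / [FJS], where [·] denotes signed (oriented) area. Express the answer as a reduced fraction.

[FWJ]:[FJS] = -8

Set S = (0, 0), W = (1, 0), L = (0, 1), F = (-3, -2); any affine frame gives the same invariant.
1. V is the centroid of triangle WLS ⇒ V = (1/3, 1/3)
2. J lies on line FV with FJ:JV = 2:5 ⇒ J = (-43/21, -4/3)
2·[FWJ] = 16/21, 2·[FJS] = -2/21
[FWJ]:[FJS] = 16/21:-2/21 = -8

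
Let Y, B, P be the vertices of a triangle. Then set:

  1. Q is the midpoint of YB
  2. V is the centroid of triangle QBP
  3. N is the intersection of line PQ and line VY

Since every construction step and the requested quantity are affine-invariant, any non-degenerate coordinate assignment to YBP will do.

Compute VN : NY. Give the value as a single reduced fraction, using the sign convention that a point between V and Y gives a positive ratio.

VN:NY = 1/3

Choose coordinates Y = (0, 0), B = (1, 0), P = (0, 1).
1. Q is the midpoint of YB ⇒ Q = (1/2, 0)
2. V is the centroid of triangle QBP ⇒ V = (1/2, 1/3)
3. N is the intersection of line PQ and line VY ⇒ N = (3/8, 1/4)
N = V + t·(Y−V) with t = 1/4, so VN:NY = t:(1−t) = 1/4:3/4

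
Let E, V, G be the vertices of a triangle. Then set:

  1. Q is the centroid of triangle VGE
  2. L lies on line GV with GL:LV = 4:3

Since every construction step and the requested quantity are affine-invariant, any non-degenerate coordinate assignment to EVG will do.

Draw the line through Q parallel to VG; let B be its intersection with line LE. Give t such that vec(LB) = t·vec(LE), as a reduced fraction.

t = 1/3

Assign E = (0, 0), V = (1, 0), G = (0, 1) — the answer is frame-independent, so this choice is without loss of generality.
1. Q is the centroid of triangle VGE ⇒ Q = (1/3, 1/3)
2. L lies on line GV with GL:LV = 4:3 ⇒ L = (4/7, 3/7)
through Q parallel to VG: direction (-1, 1); meets LE at B = (8/21, 2/7)
B = L + t·(E−L) with t = 1/3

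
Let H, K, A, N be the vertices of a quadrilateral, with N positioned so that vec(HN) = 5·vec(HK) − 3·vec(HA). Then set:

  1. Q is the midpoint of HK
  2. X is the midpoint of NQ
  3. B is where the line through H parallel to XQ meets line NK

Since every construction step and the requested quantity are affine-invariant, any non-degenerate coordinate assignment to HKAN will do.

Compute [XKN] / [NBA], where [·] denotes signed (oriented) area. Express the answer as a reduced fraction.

Choose coordinates H = (0, 0), K = (1, 0), A = (0, 1), N = (5, -3).
1. Q is the midpoint of HK ⇒ Q = (1/2, 0)
2. X is the midpoint of NQ ⇒ X = (11/4, -3/2)
3. B is where the line through H parallel to XQ meets line NK ⇒ B = (9, -6)
2·[XKN] = -3/4, 2·[NBA] = 1
[XKN]:[NBA] = -3/4:1 = -3/4

[XKN]:[NBA] = -3/4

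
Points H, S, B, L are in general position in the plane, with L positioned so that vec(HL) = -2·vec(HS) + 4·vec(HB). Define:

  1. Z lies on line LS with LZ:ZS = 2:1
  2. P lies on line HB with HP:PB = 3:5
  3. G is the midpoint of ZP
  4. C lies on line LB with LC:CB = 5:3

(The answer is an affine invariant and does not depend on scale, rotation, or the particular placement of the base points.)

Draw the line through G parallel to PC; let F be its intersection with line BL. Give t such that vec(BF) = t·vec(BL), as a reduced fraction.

t = 7/80

Work in coordinates with H = (0, 0), S = (1, 0), B = (0, 1), L = (-2, 4).
1. Z lies on line LS with LZ:ZS = 2:1 ⇒ Z = (0, 4/3)
2. P lies on line HB with HP:PB = 3:5 ⇒ P = (0, 3/8)
3. G is the midpoint of ZP ⇒ G = (0, 41/48)
4. C lies on line LB with LC:CB = 5:3 ⇒ C = (-3/4, 17/8)
through G parallel to PC: direction (-3/4, 7/4); meets BL at F = (-7/40, 101/80)
F = B + t·(L−B) with t = 7/80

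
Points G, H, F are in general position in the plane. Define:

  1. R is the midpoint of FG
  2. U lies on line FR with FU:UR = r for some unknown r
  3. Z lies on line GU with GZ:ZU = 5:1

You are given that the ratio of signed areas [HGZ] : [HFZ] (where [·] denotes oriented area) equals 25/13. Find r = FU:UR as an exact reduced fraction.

r = -3/4

Choose coordinates G = (0, 0), H = (1, 0), F = (0, 1).
1. R is the midpoint of FG ⇒ R = (0, 1/2)
2. With FU:UR = r, write λ = r/(r+1) so U = F + λ·(R−F); U is affine-linear in λ
3. Z lies on line GU with GZ:ZU = 5:1 ⇒ Z is an affine combination of earlier points and hence also affine-linear in λ
Every point depending on U is an affine combination of U and λ-independent points, so each such coordinate is linear in λ; the λ² term in each signed area is a multiple of (R−F)×(R−F) = 0, so 2·[HGZ] and 2·[HFZ] are each linear in λ. Evaluating at λ=0 and λ=1:
  2·[HGZ] = 5/12·λ − 5/6,   2·[HFZ] = 5/12·λ + 1/6
So [HGZ]:[HFZ] = (5/12·λ − 5/6) / (5/12·λ + 1/6). Setting this equal to 25/13:
  5/12·λ − 5/6 = 25/13·(5/12·λ + 1/6)  ⇒  λ = -3
Then r = λ/(1−λ) = (-3)/(4) = -3/4. Check: with r = -3/4, U = (0, 5/2) and [HGZ]:[HFZ] = 25/13 as required.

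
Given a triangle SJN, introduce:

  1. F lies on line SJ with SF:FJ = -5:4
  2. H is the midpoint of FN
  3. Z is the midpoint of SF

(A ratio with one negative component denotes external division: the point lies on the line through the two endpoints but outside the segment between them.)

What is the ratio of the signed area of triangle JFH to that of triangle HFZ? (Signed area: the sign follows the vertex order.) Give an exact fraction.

[JFH]:[HFZ] = -8/5

Work in coordinates with S = (0, 0), J = (1, 0), N = (0, 1).
1. F lies on line SJ with SF:FJ = -5:4 ⇒ F = (5, 0)
2. H is the midpoint of FN ⇒ H = (5/2, 1/2)
3. Z is the midpoint of SF ⇒ Z = (5/2, 0)
2·[JFH] = 2, 2·[HFZ] = -5/4
[JFH]:[HFZ] = 2:-5/4 = -8/5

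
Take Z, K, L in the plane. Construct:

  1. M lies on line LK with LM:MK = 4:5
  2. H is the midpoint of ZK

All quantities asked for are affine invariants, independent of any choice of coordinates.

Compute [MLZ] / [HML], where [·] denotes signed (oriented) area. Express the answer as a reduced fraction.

Choose coordinates Z = (0, 0), K = (1, 0), L = (0, 1).
1. M lies on line LK with LM:MK = 4:5 ⇒ M = (4/9, 5/9)
2. H is the midpoint of ZK ⇒ H = (1/2, 0)
2·[MLZ] = 4/9, 2·[HML] = 2/9
[MLZ]:[HML] = 4/9:2/9 = 2

[MLZ]:[HML] = 2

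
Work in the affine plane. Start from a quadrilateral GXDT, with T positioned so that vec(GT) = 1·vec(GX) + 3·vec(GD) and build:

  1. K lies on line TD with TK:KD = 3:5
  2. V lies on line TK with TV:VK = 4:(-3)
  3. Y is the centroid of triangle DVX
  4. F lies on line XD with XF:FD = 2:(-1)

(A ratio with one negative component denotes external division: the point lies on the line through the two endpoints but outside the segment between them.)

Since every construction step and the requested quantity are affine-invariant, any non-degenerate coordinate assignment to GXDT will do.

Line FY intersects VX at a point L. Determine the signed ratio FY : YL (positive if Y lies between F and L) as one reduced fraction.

Assign G = (0, 0), X = (1, 0), D = (0, 1), T = (1, 3) — the answer is frame-independent, so this choice is without loss of generality.
1. K lies on line TD with TK:KD = 3:5 ⇒ K = (5/8, 9/4)
2. V lies on line TK with TV:VK = 4:(-3) ⇒ V = (-1/2, 0)
3. Y is the centroid of triangle DVX ⇒ Y = (1/6, 1/3)
4. F lies on line XD with XF:FD = 2:(-1) ⇒ F = (-1, 2)
line FY meets VX at L = (2/5, 0)
Y = F + t·(L−F) with t = 5/6, so FY:YL = 5/6:1/6

FY:YL = 5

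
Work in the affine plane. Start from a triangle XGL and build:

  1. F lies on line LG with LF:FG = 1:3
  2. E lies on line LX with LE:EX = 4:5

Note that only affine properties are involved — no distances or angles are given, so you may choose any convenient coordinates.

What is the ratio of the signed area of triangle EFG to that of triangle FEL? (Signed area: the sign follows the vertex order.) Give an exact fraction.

Assign X = (0, 0), G = (1, 0), L = (0, 1) — the answer is frame-independent, so this choice is without loss of generality.
1. F lies on line LG with LF:FG = 1:3 ⇒ F = (1/4, 3/4)
2. E lies on line LX with LE:EX = 4:5 ⇒ E = (0, 5/9)
2·[EFG] = -1/3, 2·[FEL] = -1/9
[EFG]:[FEL] = -1/3:-1/9 = 3

[EFG]:[FEL] = 3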